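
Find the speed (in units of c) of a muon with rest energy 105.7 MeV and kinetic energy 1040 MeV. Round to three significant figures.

K = (γ−1)mc², so γ = 1 + 1040/105.7 = 10.839.
Then v/c = √(1 − γ⁻²) = √(1 − 0.0085118) = √0.9914882 = 0.996.

0.996c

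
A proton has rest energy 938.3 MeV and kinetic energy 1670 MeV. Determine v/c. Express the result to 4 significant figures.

0.9331

γ = 1 + K/(mc²) = 1 + 1670/938.3 = 2.7798.
β = √(1 − 1/γ²) = √(1 − 0.129412) = √0.870588 = 0.9331.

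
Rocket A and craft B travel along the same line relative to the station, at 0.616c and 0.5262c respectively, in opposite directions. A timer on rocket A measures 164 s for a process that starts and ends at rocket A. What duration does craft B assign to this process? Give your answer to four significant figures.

324.2 s

The velocity of rocket A relative to craft B is (0.616 + 0.5262)c / (1 + 0.616×0.5262) = 0.8626c; relative speed 0.8626c.
γ for this relative speed: γ = 1/√(1 − 0.744079) = 1.9767.
Rocket A's interval is proper; time dilation gives Δt_B = γΔτ = 1.9767 × 164 s = 324.2 s.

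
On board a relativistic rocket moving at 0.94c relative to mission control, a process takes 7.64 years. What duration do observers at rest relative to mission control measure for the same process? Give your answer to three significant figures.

22.4 years

With β = 0.94, γ = 1/√(1 − 0.94²) = 1/√0.1164 = 2.9311.
Time dilation: Δt = γ·Δτ = 2.9311 × 7.64 = 22.4 years.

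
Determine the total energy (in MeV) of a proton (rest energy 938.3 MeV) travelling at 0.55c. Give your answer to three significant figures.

1120 MeV

Lorentz factor: γ = (1 − 0.3025)^(−1/2) = 1.1974.
Total energy: E = γmc² = 1.1974 × 938.3 MeV = 1120 MeV.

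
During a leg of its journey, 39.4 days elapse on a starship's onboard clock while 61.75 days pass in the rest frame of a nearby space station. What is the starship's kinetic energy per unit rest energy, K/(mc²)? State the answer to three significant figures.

0.567

From Δt = γΔτ: γ = 61.75/39.4 = 1.56726.
Since K = (γ−1)mc², K/(mc²) = 1.56726 − 1 = 0.567.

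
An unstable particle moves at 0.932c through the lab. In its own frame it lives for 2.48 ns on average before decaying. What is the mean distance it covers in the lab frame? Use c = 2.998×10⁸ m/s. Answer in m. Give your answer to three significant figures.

With β = 0.932, γ = 1/√(1 − 0.932²) = 1/√0.131376 = 2.7589.
Lab-frame lifetime: Δt = γτ = 2.7589 × 2.48 ns = 6.8421 ns.
Distance: d = vΔt = 0.932 × 2.998×10⁸ m/s × 6.8421×10^-9 s = 1.91 m.

1.91 m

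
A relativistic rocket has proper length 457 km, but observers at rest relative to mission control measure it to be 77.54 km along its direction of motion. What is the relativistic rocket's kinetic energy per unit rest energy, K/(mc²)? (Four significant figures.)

4.894

γ = L₀/L = 457/77.54 = 5.89373.
Since K = (γ−1)mc², K/(mc²) = 5.89373 − 1 = 4.894.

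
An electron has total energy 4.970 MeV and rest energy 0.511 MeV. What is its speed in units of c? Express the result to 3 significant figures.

γ = E/(mc²) = 4.970/0.511 = 9.726.
β = √(1 − 1/γ²) = √(1 − 0.0105714) = √0.9894286 = 0.995.

0.995c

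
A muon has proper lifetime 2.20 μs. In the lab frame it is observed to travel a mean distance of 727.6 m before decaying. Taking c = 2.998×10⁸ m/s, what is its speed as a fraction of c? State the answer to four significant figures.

0.7409c

Lab distance = (lab lifetime)·v = γτ·βc, so βγ = d/(cτ) = 727.6/(2.998×10⁸ × 2.200×10^-6) = 1.1032.
With βγ = 1.1032: γ² = 1 + (βγ)² = 2.21705, and β = (βγ)/γ = 1.1032/1.48898 = 0.7409.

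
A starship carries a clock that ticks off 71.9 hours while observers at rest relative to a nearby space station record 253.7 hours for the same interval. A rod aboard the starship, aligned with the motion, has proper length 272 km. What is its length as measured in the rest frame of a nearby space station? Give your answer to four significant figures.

γ = Δt/Δτ = 253.7/71.9 = 3.52851.
The rod contracts by the same γ: 272 km / 3.52851 = 77.09 km.

77.09 km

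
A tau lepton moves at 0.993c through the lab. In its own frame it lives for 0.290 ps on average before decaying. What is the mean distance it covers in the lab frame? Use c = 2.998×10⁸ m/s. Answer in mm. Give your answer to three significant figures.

γ = 1/√(1 − β²) = 1/√(1 − 0.986049) = 1/√0.013951 = 1/0.118114 = 8.4664.
Lab-frame lifetime: Δt = γτ = 8.4664 × 0.290 ps = 2.4553 ps.
Distance: d = vΔt = 0.993 × 2.998×10⁸ m/s × 2.4553×10^-12 s = 7.31×10^-4 m = 0.731 mm.

0.731 mm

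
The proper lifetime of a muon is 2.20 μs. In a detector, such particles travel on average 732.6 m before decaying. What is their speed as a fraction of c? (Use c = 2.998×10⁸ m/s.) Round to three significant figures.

Lab distance = (lab lifetime)·v = γτ·βc, so βγ = d/(cτ) = 732.6/(2.998×10⁸ × 2.200×10^-6) = 1.1107.
With βγ = 1.1107: γ² = 1 + (βγ)² = 2.23365, and β = (βγ)/γ = 1.1107/1.49454 = 0.743.

0.743c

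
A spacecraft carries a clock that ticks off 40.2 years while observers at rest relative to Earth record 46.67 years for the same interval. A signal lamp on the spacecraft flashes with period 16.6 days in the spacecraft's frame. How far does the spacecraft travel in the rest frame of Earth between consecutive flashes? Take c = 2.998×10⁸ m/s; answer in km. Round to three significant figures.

2.54×10^11 km

The time-dilation ratio gives γ = 46.67/40.2 = 1.16095.
β = √(1 − 1/γ²) = 0.50799. Lab-frame period = γτ = 1.16095×16.6 days = 19.272 days. Distance = βc × γτ = 0.50799 × 2.998×10⁸ m/s × 1665100.8 s = 2.5359×10^14 m = 2.54×10^11 km.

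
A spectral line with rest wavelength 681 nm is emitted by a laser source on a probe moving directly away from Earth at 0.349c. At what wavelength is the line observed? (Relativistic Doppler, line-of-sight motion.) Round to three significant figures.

Relativistic Doppler for wavelength: λ_obs = λ_src · √((1+β)/(1−β)).
With β = 0.349: factor = √(1.349/0.651) = 1.4395.
λ_obs = 681 × 1.4395 = 980 nm.

980 nm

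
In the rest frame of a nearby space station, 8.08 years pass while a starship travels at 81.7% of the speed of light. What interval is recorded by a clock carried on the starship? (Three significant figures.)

4.66 years

With β = 0.817, γ = 1/√(1 − 0.817²) = 1/√0.332511 = 1.7342.
The moving clock records proper time: Δτ = Δt/γ = 8.08/1.7342 = 4.66 years.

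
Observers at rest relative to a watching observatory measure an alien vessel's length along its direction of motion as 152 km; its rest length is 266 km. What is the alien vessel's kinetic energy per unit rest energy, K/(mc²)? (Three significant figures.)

From L = L₀/γ: γ = 266/152 = 1.75.
K/(mc²) = γ − 1 = 1.75 − 1 = 0.750.

0.750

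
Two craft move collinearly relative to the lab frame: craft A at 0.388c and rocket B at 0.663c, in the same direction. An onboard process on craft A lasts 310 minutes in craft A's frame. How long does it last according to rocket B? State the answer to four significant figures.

Speed of craft A in rocket B's frame: u = (v_A − v_B)/(1 − v_A v_B/c²) = (0.388 − 0.663)/(1 − 0.388×0.663) = −0.275/0.742756 = −0.37024; |u| = 0.37024c.
At |u| = 0.37024c, γ = (1 − 0.137078)^(−1/2) = 1.0765.
Craft A's interval is proper; time dilation gives Δt_B = γΔτ = 1.0765 × 310 minutes = 333.7 minutes.

333.7 minutes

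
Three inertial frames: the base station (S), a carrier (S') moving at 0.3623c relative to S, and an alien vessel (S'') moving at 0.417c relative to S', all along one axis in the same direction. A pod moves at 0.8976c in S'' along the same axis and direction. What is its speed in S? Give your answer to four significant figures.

First combine the pod and alien vessel (S''→S'): u₁ = (0.8976 + 0.417)/(1 + 0.8976×0.417) = 1.3146/1.3742992 = 0.95656.
Then combine with the carrier (S'→S): u = (0.95656 + 0.3623)/(1 + 0.95656×0.3623) = 1.31886/1.346561688 = 0.97943.

0.9794c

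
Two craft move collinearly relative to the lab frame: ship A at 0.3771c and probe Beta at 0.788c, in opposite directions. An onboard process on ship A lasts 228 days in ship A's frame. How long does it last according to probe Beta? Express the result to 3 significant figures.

519 days

Speed of ship A in probe Beta's frame: u = (v_A + v_B)/(1 + v_A v_B/c²) = (0.3771 + 0.788)/(1 + 0.3771×0.788) = 1.1651/1.2971548 = 0.8982; |u| = 0.8982c.
At |u| = 0.8982c, γ = (1 − 0.806763)^(−1/2) = 2.2749.
Ship A's interval is proper; time dilation gives Δt_B = γΔτ = 2.2749 × 228 days = 519 days.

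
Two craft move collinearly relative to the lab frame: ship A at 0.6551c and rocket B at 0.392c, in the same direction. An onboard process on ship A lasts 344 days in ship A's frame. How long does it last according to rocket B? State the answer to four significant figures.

Transform ship A's velocity into rocket B's frame: (0.6551 − 0.392)/(1 − 0.6551·0.392) = 0.2631/0.7432008, so the relative speed is 0.35401c.
At |u| = 0.35401c, γ = (1 − 0.125323)^(−1/2) = 1.0692.
The clock on ship A records proper time, so rocket B measures Δt = γΔτ = 1.0692 × 344 = 367.8 days.

367.8 days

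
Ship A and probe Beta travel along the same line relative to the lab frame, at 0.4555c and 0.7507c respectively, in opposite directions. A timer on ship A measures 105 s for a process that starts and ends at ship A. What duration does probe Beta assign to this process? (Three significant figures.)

240 s

Speed of ship A in probe Beta's frame: u = (v_A + v_B)/(1 + v_A v_B/c²) = (0.4555 + 0.7507)/(1 + 0.4555×0.7507) = 1.2062/1.34194385 = 0.89885; |u| = 0.89885c.
At |u| = 0.89885c, γ = (1 − 0.807931)^(−1/2) = 2.2818.
The clock on ship A records proper time, so probe Beta measures Δt = γΔτ = 2.2818 × 105 = 240 s.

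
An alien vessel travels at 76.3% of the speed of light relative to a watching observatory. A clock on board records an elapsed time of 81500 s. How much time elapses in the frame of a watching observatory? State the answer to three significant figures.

γ = 1/√(1 − β²) = 1/√(1 − 0.582169) = 1/√0.417831 = 1/0.646398 = 1.547.
Time dilation: Δt = γ·Δτ = 1.547 × 81500 = 1.26×10^5 s.

1.26×10^5 s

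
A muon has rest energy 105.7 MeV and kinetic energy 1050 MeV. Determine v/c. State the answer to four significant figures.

K = (γ−1)mc², so γ = 1 + 1050/105.7 = 10.934.
Then v/c = √(1 − γ⁻²) = √(1 − 0.00836454) = √0.99163546 = 0.9958.

0.9958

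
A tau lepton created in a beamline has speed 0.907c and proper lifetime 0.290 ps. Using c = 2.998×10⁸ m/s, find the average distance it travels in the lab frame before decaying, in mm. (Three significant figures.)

γ = 1/√(1 − β²) = 1/√(1 − 0.822649) = 1/√0.177351 = 1/0.421131 = 2.3746.
Lab-frame lifetime: Δt = γτ = 2.3746 × 0.290 ps = 0.68863 ps.
Distance: d = vΔt = 0.907 × 2.998×10⁸ m/s × 6.8863×10^-13 s = 1.87×10^-4 m = 0.187 mm.

0.187 mm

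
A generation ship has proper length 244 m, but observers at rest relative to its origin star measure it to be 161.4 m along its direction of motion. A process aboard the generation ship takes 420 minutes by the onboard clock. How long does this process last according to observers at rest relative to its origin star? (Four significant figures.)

634.9 minutes

γ = L₀/L = 244/161.4 = 1.51177.
The same γ dilates the second interval: 1.51177 × 420 minutes = 634.9 minutes.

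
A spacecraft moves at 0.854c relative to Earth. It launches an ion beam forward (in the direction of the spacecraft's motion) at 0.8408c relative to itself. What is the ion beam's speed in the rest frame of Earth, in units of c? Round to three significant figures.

0.986c

Relativistic velocity addition: u = (u' + v)/(1 + u'v/c²), with u' = 0.8408c and v = 0.854c.
Numerator: 0.8408 + 0.854 = 1.6948. Denominator: 1 + (0.8408)(0.854) = 1.7180432.
u = 1.6948/1.7180432 = 0.98647, so the speed is 0.986c.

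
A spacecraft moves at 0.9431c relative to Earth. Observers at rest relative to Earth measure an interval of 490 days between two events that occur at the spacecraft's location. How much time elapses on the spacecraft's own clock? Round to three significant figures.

163 days

γ = 1/√(1 − β²) = 1/√(1 − 0.88943761) = 1/√0.11056239 = 1/0.332509 = 3.0074.
The spacecraft's clock runs slow as seen from Earth, so Δτ = Δt/γ = 490/3.0074 = 163 days.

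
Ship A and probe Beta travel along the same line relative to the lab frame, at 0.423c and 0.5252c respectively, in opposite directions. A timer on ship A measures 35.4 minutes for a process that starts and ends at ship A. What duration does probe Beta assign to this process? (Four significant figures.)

The velocity of ship A relative to probe Beta is (0.423 + 0.5252)c / (1 + 0.423×0.5252) = 0.77584c; relative speed 0.77584c.
γ for this relative speed: γ = 1/√(1 − 0.601928) = 1.585.
The clock on ship A records proper time, so probe Beta measures Δt = γΔτ = 1.585 × 35.4 = 56.11 minutes.

56.11 minutes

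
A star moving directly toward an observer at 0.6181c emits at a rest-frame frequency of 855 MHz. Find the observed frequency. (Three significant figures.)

1760 MHz

Relativistic Doppler (source moving toward): f_obs = f_src · √((1+β)/(1−β)).
With β = 0.6181: factor = √(1.6181/0.3819) = 2.0584.
f_obs = 855 × 2.0584 = 1760 MHz.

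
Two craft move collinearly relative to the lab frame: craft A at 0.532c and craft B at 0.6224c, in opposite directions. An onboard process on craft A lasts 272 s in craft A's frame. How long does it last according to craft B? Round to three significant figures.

The velocity of craft A relative to craft B is (0.532 + 0.6224)c / (1 + 0.532×0.6224) = 0.86724c; relative speed 0.86724c.
At |u| = 0.86724c, γ = (1 − 0.752105)^(−1/2) = 2.0085.
Craft A's interval is proper; time dilation gives Δt_B = γΔτ = 2.0085 × 272 s = 546 s.

546 s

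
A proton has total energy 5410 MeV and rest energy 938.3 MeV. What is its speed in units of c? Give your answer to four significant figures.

γ = E/(mc²) = 5410/938.3 = 5.7657.
β = √(1 − 1/γ²) = √(1 − 0.0300813) = √0.9699187 = 0.9848.

0.9848c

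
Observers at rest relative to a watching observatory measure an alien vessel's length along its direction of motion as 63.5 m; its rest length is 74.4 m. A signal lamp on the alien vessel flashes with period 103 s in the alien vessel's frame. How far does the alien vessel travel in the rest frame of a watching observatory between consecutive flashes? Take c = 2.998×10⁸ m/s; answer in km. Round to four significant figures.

From L = L₀/γ: γ = 74.4/63.5 = 1.17165.
β = √(1 − 1/γ²) = 0.5211. Lab-frame period = γτ = 1.17165×103 s = 120.68 s. Distance = βc × γτ = 0.5211 × 2.998×10⁸ m/s × 120.68 s = 1.8853×10^10 m = 1.885×10^7 km.

1.885×10^7 km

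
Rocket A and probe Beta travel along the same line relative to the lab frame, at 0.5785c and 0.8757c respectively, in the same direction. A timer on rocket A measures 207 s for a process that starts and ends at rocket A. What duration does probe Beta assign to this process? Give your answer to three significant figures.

259 s

Speed of rocket A in probe Beta's frame: u = (v_A − v_B)/(1 − v_A v_B/c²) = (0.5785 − 0.8757)/(1 − 0.5785×0.8757) = −0.2972/0.49340755 = −0.60234; |u| = 0.60234c.
γ for this relative speed: γ = 1/√(1 − 0.362813) = 1.2528.
Rocket A's interval is proper; time dilation gives Δt_B = γΔτ = 1.2528 × 207 s = 259 s.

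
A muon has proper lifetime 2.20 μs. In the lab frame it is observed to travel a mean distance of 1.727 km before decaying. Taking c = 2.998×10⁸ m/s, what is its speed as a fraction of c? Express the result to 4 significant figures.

0.9342c

Let x = d/(cτ) = 1727 m / (2.998×10⁸ m/s × 2.200×10^-6 s) = 2.6184. Since d = βγcτ, x = βγ = β/√(1−β²).
Solving: β² = x²/(1+x²) = 6.85602/7.85602 = 0.872709, so β = 0.9342.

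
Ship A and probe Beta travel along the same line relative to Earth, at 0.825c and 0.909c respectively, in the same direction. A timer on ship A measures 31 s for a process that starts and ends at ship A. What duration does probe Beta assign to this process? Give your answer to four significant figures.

Speed of ship A in probe Beta's frame: u = (v_A − v_B)/(1 − v_A v_B/c²) = (0.825 − 0.909)/(1 − 0.825×0.909) = −0.084/0.250075 = −0.3359; |u| = 0.3359c.
At |u| = 0.3359c, γ = (1 − 0.112829)^(−1/2) = 1.0617.
The clock on ship A records proper time, so probe Beta measures Δt = γΔτ = 1.0617 × 31 = 32.91 s.

32.91 s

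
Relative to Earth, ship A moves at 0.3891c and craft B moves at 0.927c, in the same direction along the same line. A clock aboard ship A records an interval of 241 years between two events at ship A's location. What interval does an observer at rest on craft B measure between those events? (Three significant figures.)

Transform ship A's velocity into craft B's frame: (0.3891 − 0.927)/(1 − 0.3891·0.927) = −0.5379/0.6393043, so the relative speed is 0.84138c.
γ for this relative speed: γ = 1/√(1 − 0.70792) = 1.8503.
The clock on ship A records proper time, so craft B measures Δt = γΔτ = 1.8503 × 241 = 446 years.

446 years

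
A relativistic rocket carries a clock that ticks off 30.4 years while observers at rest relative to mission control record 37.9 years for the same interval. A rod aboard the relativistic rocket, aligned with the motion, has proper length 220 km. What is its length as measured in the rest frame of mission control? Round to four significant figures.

176.5 km

γ = Δt/Δτ = 37.9/30.4 = 1.24671.
L = L₀/γ = 220/1.24671 = 176.5 km.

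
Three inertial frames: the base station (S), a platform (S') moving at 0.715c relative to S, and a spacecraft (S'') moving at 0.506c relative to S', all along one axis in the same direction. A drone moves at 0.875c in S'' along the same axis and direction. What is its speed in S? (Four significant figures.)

First combine the drone and spacecraft (S''→S'): u₁ = (0.875 + 0.506)/(1 + 0.875×0.506) = 1.381/1.44275 = 0.9572.
Then combine with the platform (S'→S): u = (0.9572 + 0.715)/(1 + 0.9572×0.715) = 1.6722/1.684398 = 0.99276.

0.9928c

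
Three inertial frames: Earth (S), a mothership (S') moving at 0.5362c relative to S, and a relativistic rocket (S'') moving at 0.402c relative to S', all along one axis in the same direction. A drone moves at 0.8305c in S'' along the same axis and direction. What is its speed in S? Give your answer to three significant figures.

Compose velocities in two stages. Stage 1 (into S'): u₁ = (0.8305+0.402)/(1+0.8305×0.402) = 0.92401.
Stage 2 (into S): u = (0.92401+0.5362)/(1+0.92401×0.5362) = 0.97643, so the speed is 0.976c.

0.976c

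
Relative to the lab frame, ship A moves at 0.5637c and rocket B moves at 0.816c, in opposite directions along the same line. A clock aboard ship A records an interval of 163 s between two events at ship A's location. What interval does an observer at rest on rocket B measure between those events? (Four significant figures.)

498.4 s

Transform ship A's velocity into rocket B's frame: (0.5637 + 0.816)/(1 + 0.5637·0.816) = 1.3797/1.4599792, so the relative speed is 0.94501c.
γ for this relative speed: γ = 1/√(1 − 0.893044) = 3.0577.
The clock on ship A records proper time, so rocket B measures Δt = γΔτ = 3.0577 × 163 = 498.4 s.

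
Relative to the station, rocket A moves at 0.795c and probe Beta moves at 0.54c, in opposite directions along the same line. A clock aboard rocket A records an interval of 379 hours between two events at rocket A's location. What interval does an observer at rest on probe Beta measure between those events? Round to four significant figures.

1061 hours

Transform rocket A's velocity into probe Beta's frame: (0.795 + 0.54)/(1 + 0.795·0.54) = 1.335/1.4293, so the relative speed is 0.93402c.
At |u| = 0.93402c, γ = (1 − 0.872393)^(−1/2) = 2.7994.
The clock on rocket A records proper time, so probe Beta measures Δt = γΔτ = 2.7994 × 379 = 1061 hours.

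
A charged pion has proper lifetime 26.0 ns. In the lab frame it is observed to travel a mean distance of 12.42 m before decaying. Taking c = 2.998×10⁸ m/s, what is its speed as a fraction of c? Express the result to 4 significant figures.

0.8470c

Lab distance = (lab lifetime)·v = γτ·βc, so βγ = d/(cτ) = 12.42/(2.998×10⁸ × 2.600×10^-8) = 1.5934.
With βγ = 1.5934: γ² = 1 + (βγ)² = 3.53892, and β = (βγ)/γ = 1.5934/1.8812 = 0.8470.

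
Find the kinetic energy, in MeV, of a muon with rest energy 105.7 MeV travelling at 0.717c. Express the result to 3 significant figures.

β² = 0.514089, so γ = 1/√0.485911 = 1.43457.
Kinetic energy: K = (γ − 1)mc² = (1.43457 − 1) × 105.7 MeV = 0.43457 × 105.7 = 45.9 MeV.

45.9 MeV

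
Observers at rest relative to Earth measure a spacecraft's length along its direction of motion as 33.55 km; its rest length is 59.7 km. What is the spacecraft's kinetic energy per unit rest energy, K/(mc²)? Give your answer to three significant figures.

Length contraction gives γ = L₀/L = 59.7/33.55 = 1.77943.
K/(mc²) = γ − 1 = 1.77943 − 1 = 0.779.

0.779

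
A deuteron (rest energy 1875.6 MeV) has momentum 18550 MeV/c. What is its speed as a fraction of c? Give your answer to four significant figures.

0.9949c

pc/(mc²) = 18550/1875.6 = 9.8902 = βγ = β/√(1−β²).
So β² = x²/(1 + x²) with x = 9.8902: x² = 97.8161, β² = 97.8161/98.8161 = 0.98988, β = 0.9949.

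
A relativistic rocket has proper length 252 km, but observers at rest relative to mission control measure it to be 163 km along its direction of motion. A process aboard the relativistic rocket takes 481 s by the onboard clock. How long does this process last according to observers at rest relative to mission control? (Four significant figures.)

From L = L₀/γ: γ = 252/163 = 1.54601.
Δt = γΔτ = 1.54601 × 481 = 743.6 s.

743.6 s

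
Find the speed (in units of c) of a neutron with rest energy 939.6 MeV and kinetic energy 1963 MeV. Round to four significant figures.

0.9462c

γ = 1 + K/(mc²) = 1 + 1963/939.6 = 3.0892.
β = √(1 − 1/γ²) = √(1 − 0.104787) = √0.895213 = 0.9462.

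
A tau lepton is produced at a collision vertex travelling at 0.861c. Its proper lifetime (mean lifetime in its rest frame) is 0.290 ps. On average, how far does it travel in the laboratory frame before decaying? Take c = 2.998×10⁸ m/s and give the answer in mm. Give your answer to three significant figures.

With β = 0.861, γ = 1/√(1 − 0.861²) = 1/√0.258679 = 1.9662.
Lab-frame lifetime: Δt = γτ = 1.9662 × 0.290 ps = 0.5702 ps.
Distance: d = vΔt = 0.861 × 2.998×10⁸ m/s × 5.7020×10^-13 s = 1.47×10^-4 m = 0.147 mm.

0.147 mm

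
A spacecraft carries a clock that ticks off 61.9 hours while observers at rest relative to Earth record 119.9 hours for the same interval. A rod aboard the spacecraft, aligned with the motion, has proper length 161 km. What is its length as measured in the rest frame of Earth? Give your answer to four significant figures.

γ = Δt/Δτ = 119.9/61.9 = 1.937.
L = L₀/γ = 161/1.937 = 83.12 km.

83.12 km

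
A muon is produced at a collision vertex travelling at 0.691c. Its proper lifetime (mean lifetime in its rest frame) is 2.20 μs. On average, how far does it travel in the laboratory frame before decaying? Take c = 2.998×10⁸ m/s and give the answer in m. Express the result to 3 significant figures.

γ = 1/√(1 − β²) = 1/√(1 − 0.477481) = 1/√0.522519 = 1/0.722855 = 1.3834.
Lab-frame lifetime: Δt = γτ = 1.3834 × 2.20 μs = 3.0435 μs.
Distance: d = vΔt = 0.691 × 2.998×10⁸ m/s × 3.0435×10^-6 s = 630 m.

630 m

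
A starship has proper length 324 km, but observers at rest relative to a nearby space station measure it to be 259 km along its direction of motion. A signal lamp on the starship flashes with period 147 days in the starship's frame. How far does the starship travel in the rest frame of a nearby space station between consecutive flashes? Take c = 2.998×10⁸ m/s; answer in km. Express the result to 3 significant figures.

Length contraction gives γ = L₀/L = 324/259 = 1.25097.
β = √(1 − 1/γ²) = 0.60083. Lab-frame period = γτ = 1.25097×147 days = 183.89 days. Distance = βc × γτ = 0.60083 × 2.998×10⁸ m/s × 15888096 s = 2.8619×10^15 m = 2.86×10^12 km.

2.86×10^12 km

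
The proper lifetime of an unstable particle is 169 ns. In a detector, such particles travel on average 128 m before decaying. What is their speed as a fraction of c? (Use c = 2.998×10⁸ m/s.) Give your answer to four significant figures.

0.9298c

Let x = d/(cτ) = 128.0 m / (2.998×10⁸ m/s × 1.690×10^-7 s) = 2.5263. Since d = βγcτ, x = βγ = β/√(1−β²).
Solving: β² = x²/(1+x²) = 6.38219/7.38219 = 0.864539, so β = 0.9298.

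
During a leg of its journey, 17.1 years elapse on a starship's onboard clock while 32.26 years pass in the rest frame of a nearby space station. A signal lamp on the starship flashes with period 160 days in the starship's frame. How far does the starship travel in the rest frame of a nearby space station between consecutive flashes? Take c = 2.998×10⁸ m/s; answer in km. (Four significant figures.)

6.630×10^12 km

The time-dilation ratio gives γ = 32.26/17.1 = 1.88655.
β = √(1 − 1/γ²) = 0.84796. Lab-frame period = γτ = 1.88655×160 days = 301.85 days. Distance = βc × γτ = 0.84796 × 2.998×10⁸ m/s × 26079840 s = 6.6300×10^15 m = 6.630×10^12 km.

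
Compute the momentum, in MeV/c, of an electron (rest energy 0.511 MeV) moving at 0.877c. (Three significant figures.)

Lorentz factor: γ = (1 − 0.769129)^(−1/2) = 2.0812.
Momentum: p = γβ·mc = 2.0812 × 0.877 × 0.511 MeV/c = 0.933 MeV/c.

0.933 MeV/c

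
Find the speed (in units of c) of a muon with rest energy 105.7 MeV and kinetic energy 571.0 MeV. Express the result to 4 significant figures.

γ = 1 + K/(mc²) = 1 + 571.0/105.7 = 6.4021.
β = √(1 − 1/γ²) = √(1 − 0.024398) = √0.975602 = 0.9877.

0.9877c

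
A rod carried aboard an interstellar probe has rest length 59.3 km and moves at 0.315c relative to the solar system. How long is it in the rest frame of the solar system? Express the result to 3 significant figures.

γ = 1/√(1 − β²) = 1/√(1 − 0.099225) = 1/√0.900775 = 1/0.949092 = 1.0536.
Length contraction: L = L₀/γ = 59.3/1.0536 = 56.3 km.

56.3 km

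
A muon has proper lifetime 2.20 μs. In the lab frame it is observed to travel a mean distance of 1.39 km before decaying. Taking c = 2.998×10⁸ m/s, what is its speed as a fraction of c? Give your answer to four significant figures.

Lab distance = (lab lifetime)·v = γτ·βc, so βγ = d/(cτ) = 1390/(2.998×10⁸ × 2.200×10^-6) = 2.1075.
With βγ = 2.1075: γ² = 1 + (βγ)² = 5.44156, and β = (βγ)/γ = 2.1075/2.33272 = 0.9035.

0.9035c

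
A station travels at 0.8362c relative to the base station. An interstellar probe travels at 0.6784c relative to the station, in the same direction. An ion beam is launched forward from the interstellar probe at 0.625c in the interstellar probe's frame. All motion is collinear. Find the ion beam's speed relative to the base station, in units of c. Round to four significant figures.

Compose velocities in two stages. Stage 1 (into S'): u₁ = (0.625+0.6784)/(1+0.625×0.6784) = 0.91531.
Stage 2 (into S): u = (0.91531+0.8362)/(1+0.91531×0.8362) = 0.99214, so the speed is 0.9921c.

0.9921c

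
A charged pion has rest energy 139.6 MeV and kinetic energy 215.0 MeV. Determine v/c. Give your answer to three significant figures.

0.919

K = (γ−1)mc², so γ = 1 + 215.0/139.6 = 2.5401.
Then v/c = √(1 − γ⁻²) = √(1 − 0.154988) = √0.845012 = 0.919.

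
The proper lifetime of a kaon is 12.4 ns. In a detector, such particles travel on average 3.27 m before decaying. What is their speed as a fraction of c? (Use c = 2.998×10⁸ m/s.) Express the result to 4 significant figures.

0.6605c

Let x = d/(cτ) = 3.270 m / (2.998×10⁸ m/s × 1.240×10^-8 s) = 0.87962. Since d = βγcτ, x = βγ = β/√(1−β²).
Solving: β² = x²/(1+x²) = 0.773731/1.773731 = 0.436217, so β = 0.6605.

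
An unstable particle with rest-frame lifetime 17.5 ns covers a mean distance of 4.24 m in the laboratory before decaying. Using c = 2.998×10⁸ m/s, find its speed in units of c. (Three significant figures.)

0.629c

Lab distance = (lab lifetime)·v = γτ·βc, so βγ = d/(cτ) = 4.240/(2.998×10⁸ × 1.750×10^-8) = 0.80816.
With βγ = 0.80816: γ² = 1 + (βγ)² = 1.653123, and β = (βγ)/γ = 0.80816/1.28574 = 0.629.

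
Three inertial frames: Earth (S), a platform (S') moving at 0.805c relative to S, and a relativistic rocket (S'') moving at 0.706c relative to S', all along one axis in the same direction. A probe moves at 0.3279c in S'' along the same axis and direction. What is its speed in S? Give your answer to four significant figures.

Compose velocities in two stages. Stage 1 (into S'): u₁ = (0.3279+0.706)/(1+0.3279×0.706) = 0.83955.
Stage 2 (into S): u = (0.83955+0.805)/(1+0.83955×0.805) = 0.98133, so the speed is 0.9813c.

0.9813c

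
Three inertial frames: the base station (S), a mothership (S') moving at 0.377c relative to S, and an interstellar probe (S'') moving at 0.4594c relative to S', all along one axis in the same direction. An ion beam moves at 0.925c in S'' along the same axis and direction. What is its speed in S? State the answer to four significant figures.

0.9870c

Compose velocities in two stages. Stage 1 (into S'): u₁ = (0.925+0.4594)/(1+0.925×0.4594) = 0.97155.
Stage 2 (into S): u = (0.97155+0.377)/(1+0.97155×0.377) = 0.98703, so the speed is 0.9870c.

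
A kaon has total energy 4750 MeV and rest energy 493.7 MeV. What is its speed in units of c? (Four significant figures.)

Total energy E = γmc² gives γ = 4750/493.7 = 9.6212.
Hence β = √(1 − 1/γ²) = √(1 − 0.0108029) = √0.9891971 = 0.9946.

0.9946c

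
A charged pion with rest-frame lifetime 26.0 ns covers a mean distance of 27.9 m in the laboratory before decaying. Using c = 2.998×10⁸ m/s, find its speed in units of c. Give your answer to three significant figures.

0.963c

Let x = d/(cτ) = 27.90 m / (2.998×10⁸ m/s × 2.600×10^-8 s) = 3.5793. Since d = βγcτ, x = βγ = β/√(1−β²).
Solving: β² = x²/(1+x²) = 12.8114/13.8114 = 0.927596, so β = 0.963.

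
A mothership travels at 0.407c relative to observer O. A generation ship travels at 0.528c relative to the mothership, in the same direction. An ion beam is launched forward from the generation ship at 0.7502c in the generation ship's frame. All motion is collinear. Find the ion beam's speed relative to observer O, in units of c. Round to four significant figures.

0.9635c

Compose velocities in two stages. Stage 1 (into S'): u₁ = (0.7502+0.528)/(1+0.7502×0.528) = 0.91555.
Stage 2 (into S): u = (0.91555+0.407)/(1+0.91555×0.407) = 0.96352, so the speed is 0.9635c.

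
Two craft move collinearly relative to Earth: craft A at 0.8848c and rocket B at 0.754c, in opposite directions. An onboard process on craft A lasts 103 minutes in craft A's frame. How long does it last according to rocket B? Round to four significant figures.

Speed of craft A in rocket B's frame: u = (v_A + v_B)/(1 + v_A v_B/c²) = (0.8848 + 0.754)/(1 + 0.8848×0.754) = 1.6388/1.6671392 = 0.983; |u| = 0.983c.
γ for this relative speed: γ = 1/√(1 − 0.966289) = 5.4465.
The clock on craft A records proper time, so rocket B measures Δt = γΔτ = 5.4465 × 103 = 561.0 minutes.

561.0 minutes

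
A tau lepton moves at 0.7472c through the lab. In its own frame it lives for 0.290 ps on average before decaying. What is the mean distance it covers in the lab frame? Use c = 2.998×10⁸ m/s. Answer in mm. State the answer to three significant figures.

Lorentz factor: γ = (1 − 0.55830784)^(−1/2) = 1.5047.
Lab-frame lifetime: Δt = γτ = 1.5047 × 0.290 ps = 0.43636 ps.
Distance: d = vΔt = 0.7472 × 2.998×10⁸ m/s × 4.3636×10^-13 s = 9.77×10^-5 m = 0.0977 mm.

0.0977 mm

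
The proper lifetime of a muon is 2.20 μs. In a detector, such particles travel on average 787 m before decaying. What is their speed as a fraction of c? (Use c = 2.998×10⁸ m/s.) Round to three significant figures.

0.766c

Let x = d/(cτ) = 787.0 m / (2.998×10⁸ m/s × 2.200×10^-6 s) = 1.1932. Since d = βγcτ, x = βγ = β/√(1−β²).
Solving: β² = x²/(1+x²) = 1.42373/2.42373 = 0.587413, so β = 0.766.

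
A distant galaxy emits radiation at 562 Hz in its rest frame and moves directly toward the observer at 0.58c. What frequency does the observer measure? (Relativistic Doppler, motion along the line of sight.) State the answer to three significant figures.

Relativistic Doppler (source moving toward): f_obs = f_src · √((1+β)/(1−β)).
With β = 0.58: factor = √(1.58/0.42) = 1.9396.
f_obs = 562 × 1.9396 = 1090 Hz.

1090 Hz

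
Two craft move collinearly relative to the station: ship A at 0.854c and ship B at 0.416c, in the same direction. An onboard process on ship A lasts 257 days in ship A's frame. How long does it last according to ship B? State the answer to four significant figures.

Transform ship A's velocity into ship B's frame: (0.854 − 0.416)/(1 − 0.854·0.416) = 0.438/0.644736, so the relative speed is 0.67935c.
At |u| = 0.67935c, γ = (1 − 0.461516)^(−1/2) = 1.3627.
The clock on ship A records proper time, so ship B measures Δt = γΔτ = 1.3627 × 257 = 350.2 days.

350.2 days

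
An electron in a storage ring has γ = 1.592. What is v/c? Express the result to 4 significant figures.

0.7781

β = √(1 − 1/γ²) = √(1 − 1/2.534464) = √0.605439 = 0.7781.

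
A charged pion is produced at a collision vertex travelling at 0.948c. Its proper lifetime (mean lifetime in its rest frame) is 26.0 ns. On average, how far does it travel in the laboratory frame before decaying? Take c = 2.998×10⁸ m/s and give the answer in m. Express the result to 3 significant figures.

β² = 0.898704, so γ = 1/√0.101296 = 3.142.
Lab-frame lifetime: Δt = γτ = 3.142 × 26.0 ns = 81.692 ns.
Distance: d = vΔt = 0.948 × 2.998×10⁸ m/s × 8.1692×10^-8 s = 23.2 m.

23.2 m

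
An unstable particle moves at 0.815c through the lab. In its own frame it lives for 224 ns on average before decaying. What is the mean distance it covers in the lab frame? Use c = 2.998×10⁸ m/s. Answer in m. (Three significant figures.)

94.5 m

Lorentz factor: γ = (1 − 0.664225)^(−1/2) = 1.7257.
Lab-frame lifetime: Δt = γτ = 1.7257 × 224 ns = 386.56 ns.
Distance: d = vΔt = 0.815 × 2.998×10⁸ m/s × 3.8656×10^-7 s = 94.5 m.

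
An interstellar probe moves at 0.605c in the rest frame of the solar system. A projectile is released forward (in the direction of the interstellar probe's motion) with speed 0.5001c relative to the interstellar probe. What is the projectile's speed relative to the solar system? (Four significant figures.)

0.8484c

Relativistic velocity addition: u = (u' + v)/(1 + u'v/c²), with u' = 0.5001c and v = 0.605c.
Numerator: 0.5001 + 0.605 = 1.1051. Denominator: 1 + (0.5001)(0.605) = 1.3025605.
u = 1.1051/1.3025605 = 0.84841, so the speed is 0.8484c.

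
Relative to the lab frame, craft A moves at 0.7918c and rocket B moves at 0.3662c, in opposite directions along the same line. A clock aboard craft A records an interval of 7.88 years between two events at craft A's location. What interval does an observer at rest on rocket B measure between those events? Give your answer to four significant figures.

17.88 years

The velocity of craft A relative to rocket B is (0.7918 + 0.3662)c / (1 + 0.7918×0.3662) = 0.8977c; relative speed 0.8977c.
At |u| = 0.8977c, γ = (1 − 0.805865)^(−1/2) = 2.2696.
Craft A's interval is proper; time dilation gives Δt_B = γΔτ = 2.2696 × 7.88 years = 17.88 years.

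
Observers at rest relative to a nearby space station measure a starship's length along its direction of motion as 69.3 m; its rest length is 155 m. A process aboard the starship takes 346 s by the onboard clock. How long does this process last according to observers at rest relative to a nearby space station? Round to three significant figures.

774 s

Length contraction gives γ = L₀/L = 155/69.3 = 2.23665.
Δt = γΔτ = 2.23665 × 346 = 774 s.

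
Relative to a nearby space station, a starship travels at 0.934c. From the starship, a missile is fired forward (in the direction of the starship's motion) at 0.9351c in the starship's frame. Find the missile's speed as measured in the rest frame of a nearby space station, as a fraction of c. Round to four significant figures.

0.9977c

Relativistic velocity addition: u = (u' + v)/(1 + u'v/c²), with u' = 0.9351c and v = 0.934c.
Numerator: 0.9351 + 0.934 = 1.8691. Denominator: 1 + (0.9351)(0.934) = 1.8733834.
u = 1.8691/1.8733834 = 0.99771, so the speed is 0.9977c.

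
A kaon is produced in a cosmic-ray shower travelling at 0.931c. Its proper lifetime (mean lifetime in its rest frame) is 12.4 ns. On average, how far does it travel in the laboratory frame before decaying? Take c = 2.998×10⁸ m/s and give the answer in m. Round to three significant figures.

9.48 m

γ = 1/√(1 − β²) = 1/√(1 − 0.866761) = 1/√0.133239 = 1/0.365019 = 2.7396.
Lab-frame lifetime: Δt = γτ = 2.7396 × 12.4 ns = 33.971 ns.
Distance: d = vΔt = 0.931 × 2.998×10⁸ m/s × 3.3971×10^-8 s = 9.48 m.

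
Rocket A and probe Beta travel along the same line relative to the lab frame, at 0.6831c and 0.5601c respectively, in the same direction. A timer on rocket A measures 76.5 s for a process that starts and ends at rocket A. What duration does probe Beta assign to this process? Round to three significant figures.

78.1 s

Speed of rocket A in probe Beta's frame: u = (v_A − v_B)/(1 − v_A v_B/c²) = (0.6831 − 0.5601)/(1 − 0.6831×0.5601) = 0.123/0.61739569 = 0.19922; |u| = 0.19922c.
At |u| = 0.19922c, γ = (1 − 0.0396886)^(−1/2) = 1.0205.
Rocket A's interval is proper; time dilation gives Δt_B = γΔτ = 1.0205 × 76.5 s = 78.1 s.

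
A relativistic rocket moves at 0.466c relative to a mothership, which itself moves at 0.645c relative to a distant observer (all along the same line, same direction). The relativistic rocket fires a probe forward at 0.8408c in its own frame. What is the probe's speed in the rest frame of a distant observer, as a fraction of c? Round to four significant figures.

First combine the probe and relativistic rocket (S''→S'): u₁ = (0.8408 + 0.466)/(1 + 0.8408×0.466) = 1.3068/1.3918128 = 0.93892.
Then combine with the mothership (S'→S): u = (0.93892 + 0.645)/(1 + 0.93892×0.645) = 1.58392/1.6056034 = 0.9865.

0.9865c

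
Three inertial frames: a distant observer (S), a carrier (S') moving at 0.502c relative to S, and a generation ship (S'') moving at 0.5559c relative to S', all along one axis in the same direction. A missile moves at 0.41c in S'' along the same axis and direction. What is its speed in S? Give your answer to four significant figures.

0.9238c

Apply u = (u'+v)/(1+u'v) twice. Missile in the carrier frame: (0.41+0.5559)/(1+0.41·0.5559) = 0.9659/1.227919 = 0.78662c.
That velocity, transformed to the rest frame of a distant observer: (0.78662+0.502)/(1+0.78662·0.502) = 1.28862/1.39488324 = 0.92382c.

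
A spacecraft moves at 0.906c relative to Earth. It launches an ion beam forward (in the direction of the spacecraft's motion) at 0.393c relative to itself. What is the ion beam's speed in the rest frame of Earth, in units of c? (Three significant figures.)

0.958c

Relativistic velocity addition: u = (u' + v)/(1 + u'v/c²), with u' = 0.393c and v = 0.906c.
Numerator: 0.393 + 0.906 = 1.299. Denominator: 1 + (0.393)(0.906) = 1.356058.
u = 1.299/1.356058 = 0.95792, so the speed is 0.958c.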